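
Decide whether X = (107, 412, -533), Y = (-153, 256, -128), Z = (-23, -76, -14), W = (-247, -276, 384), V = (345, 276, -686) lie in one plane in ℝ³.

The plane through X, Y, Z has normal n = XY × XZ = (116676, 82290, 106600) and equation n·P = -10429988.
Checking the remaining points: n·W = -10596612, n·V = -10162340.
Since n·W = -10596612 ≠ -10429988, W is off the plane and the points are not all coplanar.

No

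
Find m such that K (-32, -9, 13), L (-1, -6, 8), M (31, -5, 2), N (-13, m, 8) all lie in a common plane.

-12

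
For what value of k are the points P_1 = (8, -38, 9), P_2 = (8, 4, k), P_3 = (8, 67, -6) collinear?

3

Direction P_1P_3 = (0, 105, -15). From the y-coordinate of P_2, the parameter along the line is τ = (4 − (-38))/105 = 2/5.
Then k = 9 + 2/5·(-15) = 3.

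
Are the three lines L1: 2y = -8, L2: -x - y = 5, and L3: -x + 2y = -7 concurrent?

Yes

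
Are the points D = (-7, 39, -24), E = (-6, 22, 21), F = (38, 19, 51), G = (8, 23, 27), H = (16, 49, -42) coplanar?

The plane through D, E, F has normal n = DE × DF = (-375, 1950, 745) and equation n·P = 60795.
Checking the remaining points: n·G = 61965, n·H = 58260.
Since n·G = 61965 ≠ 60795, G is off the plane and the points are not all coplanar.

No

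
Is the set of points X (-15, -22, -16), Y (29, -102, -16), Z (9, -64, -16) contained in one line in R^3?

No

XY = (44, -80, 0), XZ = (24, -42, 0).
XY × XZ = (0, 0, 72).
The cross product is nonzero, so the points do not lie on one line.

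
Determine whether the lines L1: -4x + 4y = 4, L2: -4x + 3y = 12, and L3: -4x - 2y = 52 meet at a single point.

Lines aᵢx + bᵢy = cᵢ with pairwise distinct directions are concurrent exactly when det[aᵢ bᵢ cᵢ] = 0.
Here the determinant is 0.
It vanishes, so the lines are concurrent at (-9, -8).

Yes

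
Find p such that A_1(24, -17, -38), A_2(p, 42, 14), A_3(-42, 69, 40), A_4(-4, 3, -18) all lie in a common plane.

-11

Coplanarity ⇔ det[A_1A_2; A_1A_3; A_1A_4] = 0.
Expanding, this is linear in p: (160)p + (1760) = 0.
So p = -11.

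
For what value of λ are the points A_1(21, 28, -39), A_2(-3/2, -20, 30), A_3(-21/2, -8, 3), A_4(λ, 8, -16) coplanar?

3

Coplanarity ⇔ det[A_1A_2; A_1A_3; A_1A_4] = 0.
Expanding, this is linear in λ: (468)λ + (-1404) = 0.
So λ = 3.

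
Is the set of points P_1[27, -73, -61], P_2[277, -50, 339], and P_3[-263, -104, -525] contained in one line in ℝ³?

P_1P_2 = (250, 23, 400), P_1P_3 = (-290, -31, -464).
P_1P_2 × P_1P_3 = (1728, 0, -1080).
The cross product is nonzero, so the points do not lie on one line.

No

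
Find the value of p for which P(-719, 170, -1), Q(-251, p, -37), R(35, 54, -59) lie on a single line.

98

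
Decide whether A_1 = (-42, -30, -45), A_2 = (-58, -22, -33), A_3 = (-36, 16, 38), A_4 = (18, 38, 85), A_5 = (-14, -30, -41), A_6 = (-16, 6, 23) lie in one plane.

Yes

The plane through A_1, A_2, A_3 has normal n = A_1A_2 × A_1A_3 = (112, 1400, -784) and equation n·P = -11424.
Checking the remaining points: n·A_4 = -11424, n·A_5 = -11424, n·A_6 = -11424.
All equal -11424, so all 6 points lie in one plane.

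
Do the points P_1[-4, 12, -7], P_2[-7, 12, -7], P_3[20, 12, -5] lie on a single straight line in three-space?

P_1P_2 = (-3, 0, 0), P_1P_3 = (24, 0, 2).
P_1P_2 × P_1P_3 = (0, 6, 0).
The cross product is nonzero, so the points do not lie on one line.

No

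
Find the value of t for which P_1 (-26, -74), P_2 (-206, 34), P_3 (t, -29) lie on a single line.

-101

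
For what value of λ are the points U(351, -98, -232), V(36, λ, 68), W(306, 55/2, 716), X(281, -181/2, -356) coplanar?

The points are coplanar iff UV · (UW × UX) = 0.
Expanding, this is linear in λ: (-71940)λ + (2625810) = 0.
So λ = 73/2.

73/2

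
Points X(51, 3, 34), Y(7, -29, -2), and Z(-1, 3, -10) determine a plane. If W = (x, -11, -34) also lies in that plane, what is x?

A normal to the plane is n = XY × XZ = (1408, -64, -1664).
W lies in the plane iff n · XW = 0.
This gives (1408)x + (42240) = 0, so x = -30.

-30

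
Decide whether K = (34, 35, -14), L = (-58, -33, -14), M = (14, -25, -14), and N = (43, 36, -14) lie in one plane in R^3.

A normal to the plane through K, L, M is n = KL × KM = (0, 0, 4160).
The plane has equation n·P = -58240. For N: n·N = -58240.
Equal, so N lies in the plane and all four are coplanar.

Yes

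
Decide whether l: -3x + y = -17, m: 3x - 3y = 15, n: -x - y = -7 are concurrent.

Yes

Intersecting l and m: solving the 2×2 system gives (x, y) = (6, 1).
Substitute into n: (-1)(6) + (-1)(1) = -7.
This equals -7, so (6, 1) lies on all three lines and they are concurrent.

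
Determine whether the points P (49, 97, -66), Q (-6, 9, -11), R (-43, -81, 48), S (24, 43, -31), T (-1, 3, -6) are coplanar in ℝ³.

Yes

The plane through P, Q, R has normal n = PQ × PR = (-242, 1210, 1694) and equation n·X = -6292.
Checking the remaining points: n·S = -6292, n·T = -6292.
All equal -6292, so all 5 points lie in one plane.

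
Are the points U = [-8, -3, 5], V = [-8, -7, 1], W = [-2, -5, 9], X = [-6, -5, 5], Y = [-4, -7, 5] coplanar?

Yes

The plane through U, V, W has normal n = UV × UW = (-24, -24, 24) and equation n·P = 384.
Checking the remaining points: n·X = 384, n·Y = 384.
All equal 384, so all 5 points lie in one plane.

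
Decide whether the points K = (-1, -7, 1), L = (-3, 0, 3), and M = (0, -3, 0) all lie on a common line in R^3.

No

KL = (-2, 7, 2), KM = (1, 4, -1).
Comparing components 2 and 3: (7)(-1) − (2)(4) = -15 ≠ 0, so KL and KM are not parallel and the points are not collinear.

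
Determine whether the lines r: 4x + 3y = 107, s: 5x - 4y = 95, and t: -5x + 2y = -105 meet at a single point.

Yes

Intersecting r and s: solving the 2×2 system gives (x, y) = (23, 5).
Substitute into t: (-5)(23) + (2)(5) = -105.
This equals -105, so (23, 5) lies on all three lines and they are concurrent.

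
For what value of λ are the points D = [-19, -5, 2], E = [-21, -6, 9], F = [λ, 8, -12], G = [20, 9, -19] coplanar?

Coplanarity ⇔ det[DE; DF; DG] = 0.
Expanding, this is linear in λ: (77)λ + (-1386) = 0.
So λ = 18.

18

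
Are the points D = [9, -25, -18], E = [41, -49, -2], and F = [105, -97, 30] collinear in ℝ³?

DE = (32, -24, 16), DF = (96, -72, 48).
Each component of DF is 3 times the corresponding component of DE, so DF = 3·DE and the points are collinear.

Yes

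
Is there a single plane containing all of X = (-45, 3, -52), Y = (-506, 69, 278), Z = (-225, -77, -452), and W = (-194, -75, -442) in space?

With X as base: XY = (-461, 66, 330), XZ = (-180, -80, -400), XW = (-149, -78, -390).
XZ × XW = (0, -10600, 2120).
XY · (XZ × XW) = 0.
The scalar triple product vanishes, so the four points are coplanar.

Yes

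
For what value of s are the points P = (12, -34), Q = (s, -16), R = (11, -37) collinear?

18

The three points are collinear iff det[PQ; PR] = 0.
This determinant is linear in s: (-3)s + (54) = 0, so s = 18.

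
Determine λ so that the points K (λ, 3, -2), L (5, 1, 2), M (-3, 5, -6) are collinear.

Direction LM = (-8, 4, -8). From the y-coordinate of K, the parameter along the line is τ = (3 − 1)/4 = 1/2.
Then λ = 5 + 1/2·(-8) = 1.

1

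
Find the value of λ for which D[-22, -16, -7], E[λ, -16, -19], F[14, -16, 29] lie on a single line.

Direction DF = (36, 0, 36). From the z-coordinate of E, the parameter along the line is τ = (-19 − (-7))/36 = -1/3.
Then λ = (-22) + (-1/3)·(36) = -34.

-34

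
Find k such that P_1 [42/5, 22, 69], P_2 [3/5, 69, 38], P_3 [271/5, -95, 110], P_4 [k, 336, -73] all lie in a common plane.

-456/5

The points are coplanar iff P_1P_2 · (P_1P_3 × P_1P_4) = 0.
Expanding, this is linear in k: (-1700)k + (-155040) = 0.
So k = -456/5.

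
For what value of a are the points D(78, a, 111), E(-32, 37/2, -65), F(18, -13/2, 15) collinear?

Collinearity requires DE × DF = 0; each component is linear in a.
The x-component gives (-80)a + (-2920) = 0, so a = -73/2.
The remaining components then also vanish.

-73/2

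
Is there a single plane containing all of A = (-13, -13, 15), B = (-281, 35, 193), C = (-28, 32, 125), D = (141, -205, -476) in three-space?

The four points are coplanar iff the 3×3 determinant with rows AB, AC, AD is zero.
Rows: (-268, 48, 178), (-15, 45, 110), (154, -192, -491).
Expanding along the first row: (-268)(-975) − (48)(-9575) + (178)(-4050) = 0.
Zero determinant ⇒ coplanar.

Yes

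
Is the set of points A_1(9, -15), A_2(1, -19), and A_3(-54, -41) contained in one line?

No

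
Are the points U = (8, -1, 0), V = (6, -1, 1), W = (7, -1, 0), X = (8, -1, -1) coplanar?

Yes

A normal to the plane through U, V, W is n = UV × UW = (0, -1, 0).
The plane has equation n·P = 1. For X: n·X = 1.
Equal, so X lies in the plane and all four are coplanar.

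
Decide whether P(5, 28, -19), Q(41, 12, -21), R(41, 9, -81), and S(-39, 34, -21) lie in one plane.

No

The four points are coplanar iff the 3×3 determinant with rows PQ, PR, PS is zero.
Rows: (36, -16, -2), (36, -19, -62), (-44, 6, -2).
Expanding along the first row: (36)(410) − (-16)(-2800) + (-2)(-620) = -28800.
Nonzero ⇒ not coplanar.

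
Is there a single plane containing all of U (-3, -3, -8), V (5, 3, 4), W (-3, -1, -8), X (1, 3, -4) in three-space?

No

The four points are coplanar iff the 3×3 determinant with rows UV, UW, UX is zero.
Rows: (8, 6, 12), (0, 2, 0), (4, 6, 4).
Expanding along the first row: (8)(8) − (6)(0) + (12)(-8) = -32.
Nonzero ⇒ not coplanar.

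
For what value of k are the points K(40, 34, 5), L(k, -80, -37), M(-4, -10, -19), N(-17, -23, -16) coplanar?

-74

Normal to plane KMN: n = (-444, 444, 0); plane equation n·P = -2664.
Requiring n·L = -2664: (-444)k + (-35520) = -2664.
So k = -74.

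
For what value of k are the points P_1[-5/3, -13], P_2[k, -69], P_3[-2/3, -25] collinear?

3

The three points are collinear iff det[P_1P_2; P_1P_3] = 0.
This determinant is linear in k: (-12)k + (36) = 0, so k = 3.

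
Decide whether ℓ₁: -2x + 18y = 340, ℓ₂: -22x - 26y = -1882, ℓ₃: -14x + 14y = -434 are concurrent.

No

Intersecting ℓ₁ and ℓ₂: solving the 2×2 system gives (x, y) = (6259/112, 2811/112).
Substitute into ℓ₃: (-14)(6259/112) + (14)(2811/112) = -431.
But ℓ₃ requires -434 ≠ -431, so the three lines have no common point.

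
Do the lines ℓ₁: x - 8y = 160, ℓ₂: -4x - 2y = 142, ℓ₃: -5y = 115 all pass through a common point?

Intersecting ℓ₁ and ℓ₂: solving the 2×2 system gives (x, y) = (-24, -23).
Substitute into ℓ₃: (0)(-24) + (-5)(-23) = 115.
This equals 115, so (-24, -23) lies on all three lines and they are concurrent.

Yes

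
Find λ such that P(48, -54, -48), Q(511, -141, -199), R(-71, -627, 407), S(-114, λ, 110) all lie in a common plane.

-174

The points are coplanar iff PQ · (PR × PS) = 0.
Expanding, this is linear in λ: (-192696)λ + (-33529104) = 0.
So λ = -174.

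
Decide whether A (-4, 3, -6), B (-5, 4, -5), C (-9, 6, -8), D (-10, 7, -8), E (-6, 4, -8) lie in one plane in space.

No

The plane through A, B, C has normal n = AB × AC = (-5, -7, 2) and equation n·P = -13.
Checking the remaining points: n·D = -15, n·E = -14.
Since n·D = -15 ≠ -13, D is off the plane and the points are not all coplanar.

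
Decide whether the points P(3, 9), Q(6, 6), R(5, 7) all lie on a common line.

Yes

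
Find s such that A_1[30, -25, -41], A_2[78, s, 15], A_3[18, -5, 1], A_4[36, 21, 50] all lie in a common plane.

7

Coplanarity ⇔ det[A_1A_2; A_1A_3; A_1A_4] = 0.
Expanding, this is linear in s: (1344)s + (-9408) = 0.
So s = 7.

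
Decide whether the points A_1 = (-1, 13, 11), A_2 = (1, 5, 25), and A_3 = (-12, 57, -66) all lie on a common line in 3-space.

Yes

A_1A_2 = (2, -8, 14), A_1A_3 = (-11, 44, -77).
Each component of A_1A_3 is -11/2 times the corresponding component of A_1A_2, so A_1A_3 = -11/2·A_1A_2 and the points are collinear.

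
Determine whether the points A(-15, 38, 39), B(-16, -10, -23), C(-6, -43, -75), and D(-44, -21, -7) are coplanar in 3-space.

No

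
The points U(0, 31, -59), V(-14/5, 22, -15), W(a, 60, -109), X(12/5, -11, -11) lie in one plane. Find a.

0

Normal to plane UVX: n = (1416, 240, 696/5); plane equation n·P = -3864/5.
Requiring n·W = -3864/5: (1416)a + (-3864/5) = -3864/5.
So a = 0.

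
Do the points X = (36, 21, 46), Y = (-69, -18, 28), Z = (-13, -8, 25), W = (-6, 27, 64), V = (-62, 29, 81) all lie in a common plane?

The plane through X, Y, Z has normal n = XY × XZ = (297, -1323, 1134) and equation n·P = 35073.
Checking the remaining points: n·W = 35073, n·V = 35073.
All equal 35073, so all 5 points lie in one plane.

Yes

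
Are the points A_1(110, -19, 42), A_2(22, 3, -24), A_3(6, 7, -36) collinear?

A_1A_2 = (-88, 22, -66), A_1A_3 = (-104, 26, -78).
Each component of A_1A_3 is 13/11 times the corresponding component of A_1A_2, so A_1A_3 = 13/11·A_1A_2 and the points are collinear.

Yes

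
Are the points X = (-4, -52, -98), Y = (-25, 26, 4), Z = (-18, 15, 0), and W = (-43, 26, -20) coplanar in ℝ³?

No

The four points are coplanar iff the 3×3 determinant with rows XY, XZ, XW is zero.
Rows: (-21, 78, 102), (-14, 67, 98), (-39, 78, 78).
Expanding along the first row: (-21)(-2418) − (78)(2730) + (102)(1521) = -7020.
Nonzero ⇒ not coplanar.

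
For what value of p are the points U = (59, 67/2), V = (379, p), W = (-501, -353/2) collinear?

Collinearity: (V − U) must be parallel to (W − U) = (-560, -210).
Cross-multiplying the components: (p − 67/2)·(-560) = (320)·(-210).
Solving gives p = 307/2.

307/2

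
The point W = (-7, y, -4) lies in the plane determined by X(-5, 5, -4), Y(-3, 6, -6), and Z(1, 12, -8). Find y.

0

Coplanarity requires XY · (XZ × XW) = 0.
XY = (2, 1, -2), XZ = (6, 7, -4); the triple product is linear in y with coefficient -4 and constant term 0.
Setting it to zero: y = 0.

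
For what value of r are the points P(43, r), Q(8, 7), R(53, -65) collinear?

-49

Collinearity: (P − Q) must be parallel to (R − Q) = (45, -72).
Cross-multiplying the components: (r − 7)·(45) = (35)·(-72).
Solving gives r = -49.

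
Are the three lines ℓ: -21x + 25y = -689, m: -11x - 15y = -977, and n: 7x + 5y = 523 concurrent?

No

Lines aᵢx + bᵢy = cᵢ with pairwise distinct directions are concurrent exactly when det[aᵢ bᵢ cᵢ] = 0.
Here the determinant is 560.
Nonzero, so no common point exists.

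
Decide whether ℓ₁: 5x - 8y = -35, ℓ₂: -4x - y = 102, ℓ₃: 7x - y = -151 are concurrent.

The three lines meet at one point iff the augmented coefficient matrix [aᵢ bᵢ cᵢ] has rank < 3, i.e. its determinant vanishes.
Here the determinant is 0.
It vanishes, so the lines are concurrent at (-23, -10).

Yes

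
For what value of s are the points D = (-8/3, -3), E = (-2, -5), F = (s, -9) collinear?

Collinearity: (F − D) must be parallel to (E − D) = (2/3, -2).
Cross-multiplying the components: (s − (-8/3))·(-2) = (-6)·(2/3).
Solving gives s = -2/3.

-2/3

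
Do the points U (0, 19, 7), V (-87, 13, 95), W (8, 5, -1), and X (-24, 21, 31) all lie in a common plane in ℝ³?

No

With U as base: UV = (-87, -6, 88), UW = (8, -14, -8), UX = (-24, 2, 24).
UW × UX = (-320, 0, -320).
UV · (UW × UX) = -320.
Since -320 ≠ 0, the four points are not coplanar.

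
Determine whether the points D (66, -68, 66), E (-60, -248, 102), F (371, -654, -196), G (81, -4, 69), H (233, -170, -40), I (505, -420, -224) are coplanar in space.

No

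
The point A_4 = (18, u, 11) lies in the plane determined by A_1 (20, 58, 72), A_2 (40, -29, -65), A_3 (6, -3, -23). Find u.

19

A normal to the plane is n = A_1A_2 × A_1A_3 = (-92, 3818, -2438).
A_4 lies in the plane iff n · A_1A_4 = 0.
This gives (3818)u + (-72542) = 0, so u = 19.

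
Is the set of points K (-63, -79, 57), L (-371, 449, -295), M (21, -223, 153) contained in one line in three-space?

Yes

KL = (-308, 528, -352), KM = (84, -144, 96).
KL × KM = (0, 0, 0).
The cross product vanishes, so the three points are collinear.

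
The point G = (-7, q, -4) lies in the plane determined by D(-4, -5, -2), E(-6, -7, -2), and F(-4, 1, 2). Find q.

A normal to the plane is n = DE × DF = (-8, 8, -12).
G lies in the plane iff n · DG = 0.
This gives (8)q + (88) = 0, so q = -11.

-11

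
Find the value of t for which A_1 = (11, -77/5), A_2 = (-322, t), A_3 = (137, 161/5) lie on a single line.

-706/5

The three points are collinear iff det[A_1A_2; A_1A_3] = 0.
This determinant is linear in t: (-126)t + (-88956/5) = 0, so t = -706/5.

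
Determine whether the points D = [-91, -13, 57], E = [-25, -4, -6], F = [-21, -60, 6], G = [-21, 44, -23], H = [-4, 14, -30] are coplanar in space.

The plane through D, E, F has normal n = DE × DF = (-3420, -1044, -3732) and equation n·P = 112068.
Checking the remaining points: n·G = 111720, n·H = 111024.
Since n·G = 111720 ≠ 112068, G is off the plane and the points are not all coplanar.

No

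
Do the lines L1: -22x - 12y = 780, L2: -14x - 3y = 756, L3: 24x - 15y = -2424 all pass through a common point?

Yes

The three lines meet at one point iff the augmented coefficient matrix [aᵢ bᵢ cᵢ] has rank < 3, i.e. its determinant vanishes.
Here the determinant is 0.
It vanishes, so the lines are concurrent at (-66, 56).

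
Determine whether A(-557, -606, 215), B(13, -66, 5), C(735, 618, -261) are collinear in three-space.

Yes

AB = (570, 540, -210), AC = (1292, 1224, -476).
Each component of AC is 34/15 times the corresponding component of AB, so AC = 34/15·AB and the points are collinear.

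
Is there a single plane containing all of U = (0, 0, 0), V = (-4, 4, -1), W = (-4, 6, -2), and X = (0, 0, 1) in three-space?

A normal to the plane through U, V, W is n = UV × UW = (-2, -4, -8).
The plane has equation n·P = 0. For X: n·X = -8.
-8 ≠ 0, so X is off the plane.

No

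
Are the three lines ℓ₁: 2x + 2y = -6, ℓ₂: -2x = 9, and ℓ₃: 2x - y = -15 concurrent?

No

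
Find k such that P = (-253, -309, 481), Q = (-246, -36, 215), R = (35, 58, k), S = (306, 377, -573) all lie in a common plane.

-75

Coplanarity ⇔ det[PQ; PR; PS] = 0.
Expanding, this is linear in k: (147805)k + (11085375) = 0.
So k = -75.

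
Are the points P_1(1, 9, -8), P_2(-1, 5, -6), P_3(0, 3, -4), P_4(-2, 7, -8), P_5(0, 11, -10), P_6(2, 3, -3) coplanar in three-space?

Yes

The plane through P_1, P_2, P_3 has normal n = P_1P_2 × P_1P_3 = (-4, 6, 8) and equation n·P = -14.
Checking the remaining points: n·P_4 = -14, n·P_5 = -14, n·P_6 = -14.
All equal -14, so all 6 points lie in one plane.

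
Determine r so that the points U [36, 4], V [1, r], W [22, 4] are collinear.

4

Collinearity: (V − U) must be parallel to (W − U) = (-14, 0).
Cross-multiplying the components: (r − 4)·(-14) = (-35)·(0).
Solving gives r = 4.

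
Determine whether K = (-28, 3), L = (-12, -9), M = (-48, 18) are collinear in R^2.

KL = (16, -12), KM = (-20, 15).
det[KL; KM] = (16)(15) − (-12)(-20) = 0.
The determinant is zero, so the points are collinear.

Yes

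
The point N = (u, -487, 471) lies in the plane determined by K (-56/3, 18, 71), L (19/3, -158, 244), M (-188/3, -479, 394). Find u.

A normal to the plane is n = KL × KM = (29133, -15687, -20169).
N lies in the plane iff n · KN = 0.
This gives (29133)u + (398151) = 0, so u = -41/3.

-41/3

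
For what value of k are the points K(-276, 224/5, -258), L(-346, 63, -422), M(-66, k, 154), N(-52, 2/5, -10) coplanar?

-29/5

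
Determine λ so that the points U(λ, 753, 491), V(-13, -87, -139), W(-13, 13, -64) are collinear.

-13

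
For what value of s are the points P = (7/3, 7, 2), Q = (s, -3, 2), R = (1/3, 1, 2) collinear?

-1

Direction PR = (-2, -6, 0). From the y-coordinate of Q, the parameter along the line is τ = (-3 − 7)/(-6) = 5/3.
Then s = 7/3 + 5/3·(-2) = -1.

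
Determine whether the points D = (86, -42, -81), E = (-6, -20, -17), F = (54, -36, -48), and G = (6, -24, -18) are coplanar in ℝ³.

The four points are coplanar iff the 3×3 determinant with rows DE, DF, DG is zero.
Rows: (-92, 22, 64), (-32, 6, 33), (-80, 18, 63).
Expanding along the first row: (-92)(-216) − (22)(624) + (64)(-96) = 0.
Zero determinant ⇒ coplanar.

Yes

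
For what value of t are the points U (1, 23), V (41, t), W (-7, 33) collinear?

-27

The three points are collinear iff det[UV; UW] = 0.
This determinant is linear in t: (8)t + (216) = 0, so t = -27.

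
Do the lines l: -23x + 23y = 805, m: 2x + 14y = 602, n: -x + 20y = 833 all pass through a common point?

Yes

Intersecting l and m: solving the 2×2 system gives (x, y) = (7, 42).
Substitute into n: (-1)(7) + (20)(42) = 833.
This equals 833, so (7, 42) lies on all three lines and they are concurrent.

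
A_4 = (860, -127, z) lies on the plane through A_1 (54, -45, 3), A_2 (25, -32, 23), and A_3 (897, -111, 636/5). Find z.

The plane through A_1, A_2, A_3 has equation (14673/5)x + (102309/5)y − 9045z = -3947238/5.
Substituting A_4: (-9045)z + (-374463/5) = -3947238/5, so z = 79.

79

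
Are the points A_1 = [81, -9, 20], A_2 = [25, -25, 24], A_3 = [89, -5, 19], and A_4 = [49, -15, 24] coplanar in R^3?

No

With A_1 as base: A_1A_2 = (-56, -16, 4), A_1A_3 = (8, 4, -1), A_1A_4 = (-32, -6, 4).
A_1A_3 × A_1A_4 = (10, 0, 80).
A_1A_2 · (A_1A_3 × A_1A_4) = -240.
Since -240 ≠ 0, the four points are not coplanar.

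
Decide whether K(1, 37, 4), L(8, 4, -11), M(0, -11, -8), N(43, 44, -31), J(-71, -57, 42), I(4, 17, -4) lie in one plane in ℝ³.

The plane through K, L, M has normal n = KL × KM = (-324, 99, -369) and equation n·P = 1863.
Checking the remaining points: n·N = 1863, n·J = 1863, n·I = 1863.
All equal 1863, so all 6 points lie in one plane.

Yes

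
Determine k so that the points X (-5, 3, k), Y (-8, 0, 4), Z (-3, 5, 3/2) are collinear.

5/2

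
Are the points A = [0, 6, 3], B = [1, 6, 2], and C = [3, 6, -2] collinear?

No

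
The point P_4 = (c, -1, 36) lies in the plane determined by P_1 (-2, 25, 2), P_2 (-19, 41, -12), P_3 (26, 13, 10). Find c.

-43

Coplanarity requires P_1P_2 · (P_1P_3 × P_1P_4) = 0.
P_1P_2 = (-17, 16, -14), P_1P_3 = (28, -12, 8); the triple product is linear in c with coefficient -40 and constant term -1720.
Setting it to zero: c = -43.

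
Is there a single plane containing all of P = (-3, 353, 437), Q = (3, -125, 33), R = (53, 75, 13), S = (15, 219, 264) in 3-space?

With P as base: PQ = (6, -478, -404), PR = (56, -278, -424), PS = (18, -134, -173).
PR × PS = (-8722, 2056, -2500).
PQ · (PR × PS) = -25100.
Since -25100 ≠ 0, the four points are not coplanar.

No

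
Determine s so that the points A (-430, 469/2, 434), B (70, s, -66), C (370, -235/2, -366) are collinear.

29/2

Collinearity requires AB × AC = 0; each component is linear in s.
The x-component gives (-800)s + (11600) = 0, so s = 29/2.
The remaining components then also vanish.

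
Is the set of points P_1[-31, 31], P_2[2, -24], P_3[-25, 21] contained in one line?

P_1P_2 = (33, -55), P_1P_3 = (6, -10).
Twice the signed area of △P_1P_2P_3 is (33)(-10) − (-55)(6) = 0.
The triangle is degenerate (zero area), so the points are collinear.

Yes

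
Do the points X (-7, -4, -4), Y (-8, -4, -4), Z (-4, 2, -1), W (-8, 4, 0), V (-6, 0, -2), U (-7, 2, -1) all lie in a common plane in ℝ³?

Yes

The plane through X, Y, Z has normal n = XY × XZ = (0, 3, -6) and equation n·P = 12.
Checking the remaining points: n·W = 12, n·V = 12, n·U = 12.
All equal 12, so all 6 points lie in one plane.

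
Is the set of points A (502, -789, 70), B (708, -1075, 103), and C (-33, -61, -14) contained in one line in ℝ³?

No

AB = (206, -286, 33), AC = (-535, 728, -84).
AB × AC = (0, -351, -3042).
The cross product is nonzero, so the points do not lie on one line.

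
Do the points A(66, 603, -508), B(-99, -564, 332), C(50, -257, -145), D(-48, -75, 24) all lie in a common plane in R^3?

Yes

The four points are coplanar iff the 3×3 determinant with rows AB, AC, AD is zero.
Rows: (-165, -1167, 840), (-16, -860, 363), (-114, -678, 532).
Expanding along the first row: (-165)(-211406) − (-1167)(32870) + (840)(-87192) = 0.
Zero determinant ⇒ coplanar.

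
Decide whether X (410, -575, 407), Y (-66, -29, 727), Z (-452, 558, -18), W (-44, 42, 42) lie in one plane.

Yes

The four points are coplanar iff the 3×3 determinant with rows XY, XZ, XW is zero.
Rows: (-476, 546, 320), (-862, 1133, -425), (-454, 617, -365).
Expanding along the first row: (-476)(-151320) − (546)(121680) + (320)(-17472) = 0.
Zero determinant ⇒ coplanar.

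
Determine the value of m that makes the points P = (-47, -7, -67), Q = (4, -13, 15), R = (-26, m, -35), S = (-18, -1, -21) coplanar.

Normal to plane PQS: n = (-768, 32, 480); plane equation n·X = 3712.
Requiring n·R = 3712: (32)m + (3168) = 3712.
So m = 17.

17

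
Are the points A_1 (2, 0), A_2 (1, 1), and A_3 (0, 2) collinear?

A_1A_2 = (-1, 1), A_1A_3 = (-2, 2).
Twice the signed area of △A_1A_2A_3 is (-1)(2) − (1)(-2) = 0.
The triangle is degenerate (zero area), so the points are collinear.

Yes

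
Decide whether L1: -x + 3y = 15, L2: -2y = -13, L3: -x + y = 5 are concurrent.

The three lines meet at one point iff the augmented coefficient matrix [aᵢ bᵢ cᵢ] has rank < 3, i.e. its determinant vanishes.
Here the determinant is 6.
Nonzero, so no common point exists.

No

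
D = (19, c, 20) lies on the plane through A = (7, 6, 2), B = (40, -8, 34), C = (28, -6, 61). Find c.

Coplanarity requires AB · (AC × AD) = 0.
AB = (33, -14, 32), AC = (21, -12, 59); the triple product is linear in c with coefficient -1275 and constant term 510.
Setting it to zero: c = 2/5.

2/5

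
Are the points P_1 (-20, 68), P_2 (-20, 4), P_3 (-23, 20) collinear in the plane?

No

P_1P_2 = (0, -64), P_1P_3 = (-3, -48).
det[P_1P_2; P_1P_3] = (0)(-48) − (-64)(-3) = -192.
The determinant is nonzero, so they are not collinear.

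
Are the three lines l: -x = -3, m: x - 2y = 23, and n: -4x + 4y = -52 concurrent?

Intersecting l and m: solving the 2×2 system gives (x, y) = (3, -10).
Substitute into n: (-4)(3) + (4)(-10) = -52.
This equals -52, so (3, -10) lies on all three lines and they are concurrent.

Yes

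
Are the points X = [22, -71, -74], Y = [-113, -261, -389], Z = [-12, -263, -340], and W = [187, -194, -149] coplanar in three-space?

With X as base: XY = (-135, -190, -315), XZ = (-34, -192, -266), XW = (165, -123, -75).
XZ × XW = (-18318, -46440, 35862).
XY · (XZ × XW) = 0.
The scalar triple product vanishes, so the four points are coplanar.

Yes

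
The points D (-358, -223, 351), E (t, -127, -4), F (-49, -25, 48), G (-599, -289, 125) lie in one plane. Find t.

The points are coplanar iff DE · (DF × DG) = 0.
Expanding, this is linear in t: (-64746)t + (-19164816) = 0.
So t = -296.

-296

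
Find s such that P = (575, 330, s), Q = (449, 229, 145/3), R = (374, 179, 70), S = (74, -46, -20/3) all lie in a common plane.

123

Coplanarity ⇔ det[PQ; PR; PS] = 0.
Expanding, this is linear in s: (-1875)s + (230625) = 0.
So s = 123.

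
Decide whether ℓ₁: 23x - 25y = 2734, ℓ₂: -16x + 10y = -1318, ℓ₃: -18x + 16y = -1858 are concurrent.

Yes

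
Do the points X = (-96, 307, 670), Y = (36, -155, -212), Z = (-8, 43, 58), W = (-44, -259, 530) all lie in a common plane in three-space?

No

With X as base: XY = (132, -462, -882), XZ = (88, -264, -612), XW = (52, -566, -140).
XZ × XW = (-309432, -19504, -36080).
XY · (XZ × XW) = -11616.
Since -11616 ≠ 0, the four points are not coplanar.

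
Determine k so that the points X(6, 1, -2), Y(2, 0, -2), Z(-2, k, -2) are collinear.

-1

Collinearity requires XY × XZ = 0; each component is linear in k.
The z-component gives (-4)k + (-4) = 0, so k = -1.
The remaining components then also vanish.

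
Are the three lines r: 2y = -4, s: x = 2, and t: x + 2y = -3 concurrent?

Intersecting r and s: solving the 2×2 system gives (x, y) = (2, -2).
Substitute into t: (1)(2) + (2)(-2) = -2.
But t requires -3 ≠ -2, so the three lines have no common point.

No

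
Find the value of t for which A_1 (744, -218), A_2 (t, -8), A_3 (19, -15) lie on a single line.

The three points are collinear iff det[A_1A_2; A_1A_3] = 0.
This determinant is linear in t: (203)t + (1218) = 0, so t = -6.

-6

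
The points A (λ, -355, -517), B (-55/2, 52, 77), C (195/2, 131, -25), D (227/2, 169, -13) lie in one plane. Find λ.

The points are coplanar iff AB · (AC × AD) = 0.
Expanding, this is linear in λ: (-4824)λ + (663300) = 0.
So λ = 275/2.

275/2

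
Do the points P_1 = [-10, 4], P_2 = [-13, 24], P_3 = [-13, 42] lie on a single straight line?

No

P_1P_2 = (-3, 20), P_1P_3 = (-3, 38).
det[P_1P_2; P_1P_3] = (-3)(38) − (20)(-3) = -54.
The determinant is nonzero, so they are not collinear.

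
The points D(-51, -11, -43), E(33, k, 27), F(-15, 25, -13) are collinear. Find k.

73

Direction DF = (36, 36, 30). From the x-coordinate of E, the parameter along the line is τ = (33 − (-51))/36 = 7/3.
Then k = (-11) + 7/3·(36) = 73.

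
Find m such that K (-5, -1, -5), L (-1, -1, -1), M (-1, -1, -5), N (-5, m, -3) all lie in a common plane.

Coplanarity ⇔ det[KL; KM; KN] = 0.
Expanding, this is linear in m: (16)m + (16) = 0.
So m = -1.

-1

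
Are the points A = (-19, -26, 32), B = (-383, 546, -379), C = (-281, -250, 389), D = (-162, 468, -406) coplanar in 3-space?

Yes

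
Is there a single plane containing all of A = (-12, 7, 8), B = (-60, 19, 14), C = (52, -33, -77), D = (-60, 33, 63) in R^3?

No

A normal to the plane through A, B, C is n = AB × AC = (-780, -3696, 1152).
The plane has equation n·P = -7296. For D: n·D = -2592.
-2592 ≠ -7296, so D is off the plane.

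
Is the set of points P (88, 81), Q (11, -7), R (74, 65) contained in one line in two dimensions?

PQ = (-77, -88), PR = (-14, -16).
det[PQ; PR] = (-77)(-16) − (-88)(-14) = 0.
The determinant is zero, so the points are collinear.

Yes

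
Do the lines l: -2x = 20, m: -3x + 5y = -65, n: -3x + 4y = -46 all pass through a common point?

Yes

The three lines meet at one point iff the augmented coefficient matrix [aᵢ bᵢ cᵢ] has rank < 3, i.e. its determinant vanishes.
Here the determinant is 0.
It vanishes, so the lines are concurrent at (-10, -19).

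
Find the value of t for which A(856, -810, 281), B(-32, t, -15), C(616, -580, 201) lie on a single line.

41

Direction AC = (-240, 230, -80). From the x-coordinate of B, the parameter along the line is τ = (-32 − 856)/(-240) = 37/10.
Then t = (-810) + 37/10·(230) = 41.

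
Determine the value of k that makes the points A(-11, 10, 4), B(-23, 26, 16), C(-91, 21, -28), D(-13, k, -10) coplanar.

Coplanarity ⇔ det[AB; AC; AD] = 0.
Expanding, this is linear in k: (-1344)k + (-1344) = 0.
So k = -1.

-1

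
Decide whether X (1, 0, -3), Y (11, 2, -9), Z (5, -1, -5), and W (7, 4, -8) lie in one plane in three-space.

No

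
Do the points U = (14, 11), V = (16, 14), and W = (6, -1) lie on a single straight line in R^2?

UV = (2, 3), UW = (-8, -12).
Checking proportionality: UW = -4·UV, so the vectors are parallel and the points are collinear.

Yes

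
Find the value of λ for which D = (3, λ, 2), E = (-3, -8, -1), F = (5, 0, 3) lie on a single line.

-2

Collinearity requires DE × DF = 0; each component is linear in λ.
The x-component gives (-4)λ + (-8) = 0, so λ = -2.
The remaining components then also vanish.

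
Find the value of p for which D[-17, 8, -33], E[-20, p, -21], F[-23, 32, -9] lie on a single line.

Collinearity requires DE × DF = 0; each component is linear in p.
The x-component gives (24)p + (-480) = 0, so p = 20.
The remaining components then also vanish.

20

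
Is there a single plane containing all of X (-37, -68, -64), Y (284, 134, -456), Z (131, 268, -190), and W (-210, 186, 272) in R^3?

The four points are coplanar iff the 3×3 determinant with rows XY, XZ, XW is zero.
Rows: (321, 202, -392), (168, 336, -126), (-173, 254, 336).
Expanding along the first row: (321)(144900) − (202)(34650) + (-392)(100800) = 0.
Zero determinant ⇒ coplanar.

Yes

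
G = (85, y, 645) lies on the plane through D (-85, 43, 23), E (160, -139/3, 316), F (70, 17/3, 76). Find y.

-239/3

Coplanarity requires DE · (DF × DG) = 0.
DE = (245, -268/3, 293), DF = (155, -112/3, 53); the triple product is linear in y with coefficient 32430 and constant term 2583590.
Setting it to zero: y = -239/3.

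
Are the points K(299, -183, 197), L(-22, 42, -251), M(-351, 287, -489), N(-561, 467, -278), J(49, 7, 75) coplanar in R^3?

Yes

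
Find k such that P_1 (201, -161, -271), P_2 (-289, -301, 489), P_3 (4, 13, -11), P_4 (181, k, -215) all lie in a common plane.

-293

Normal to plane P_1P_2P_3: n = (-168640, -22320, -112840); plane equation n·P = 276520.
Requiring n·P_4 = 276520: (-22320)k + (-6263240) = 276520.
So k = -293.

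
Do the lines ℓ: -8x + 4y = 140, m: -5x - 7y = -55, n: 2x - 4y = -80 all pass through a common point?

Intersecting ℓ and m: solving the 2×2 system gives (x, y) = (-10, 15).
Substitute into n: (2)(-10) + (-4)(15) = -80.
This equals -80, so (-10, 15) lies on all three lines and they are concurrent.

Yes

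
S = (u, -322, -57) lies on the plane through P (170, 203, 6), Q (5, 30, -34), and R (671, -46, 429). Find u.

-241

The plane through P, Q, R has equation −83139x + 49755y + 127758z = -3266817.
Substituting S: (-83139)u + (-23303316) = -3266817, so u = -241.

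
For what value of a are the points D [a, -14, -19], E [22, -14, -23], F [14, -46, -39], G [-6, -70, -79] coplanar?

Coplanarity ⇔ det[DE; DF; DG] = 0.
Expanding, this is linear in a: (-896)a + (21504) = 0.
So a = 24.

24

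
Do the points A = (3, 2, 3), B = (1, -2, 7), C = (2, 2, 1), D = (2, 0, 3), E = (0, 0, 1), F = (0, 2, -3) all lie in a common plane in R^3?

No

The plane through A, B, C has normal n = AB × AC = (8, -8, -4) and equation n·P = -4.
Checking the remaining points: n·D = 4, n·E = -4, n·F = -4.
Since n·D = 4 ≠ -4, D is off the plane and the points are not all coplanar.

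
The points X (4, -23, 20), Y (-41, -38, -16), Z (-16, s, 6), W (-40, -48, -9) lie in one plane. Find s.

The points are coplanar iff XY · (XZ × XW) = 0.
Expanding, this is linear in s: (-279)s + (-9207) = 0.
So s = -33.

-33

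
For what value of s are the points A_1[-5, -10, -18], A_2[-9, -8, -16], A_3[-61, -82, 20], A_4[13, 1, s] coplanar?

-29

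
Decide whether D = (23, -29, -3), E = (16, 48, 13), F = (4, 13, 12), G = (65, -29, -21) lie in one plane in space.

The four points are coplanar iff the 3×3 determinant with rows DE, DF, DG is zero.
Rows: (-7, 77, 16), (-19, 42, 15), (42, 0, -18).
Expanding along the first row: (-7)(-756) − (77)(-288) + (16)(-1764) = -756.
Nonzero ⇒ not coplanar.

No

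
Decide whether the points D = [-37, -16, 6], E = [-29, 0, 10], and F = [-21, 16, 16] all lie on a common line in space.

No

DE = (8, 16, 4), DF = (16, 32, 10).
Comparing components 2 and 3: (16)(10) − (4)(32) = 32 ≠ 0, so DE and DF are not parallel and the points are not collinear.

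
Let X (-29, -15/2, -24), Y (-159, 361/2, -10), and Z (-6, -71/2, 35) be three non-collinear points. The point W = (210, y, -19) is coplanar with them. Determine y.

-701/2

A normal to the plane is n = XY × XZ = (11484, 7992, -684).
W lies in the plane iff n · XW = 0.
This gives (7992)y + (2801196) = 0, so y = -701/2.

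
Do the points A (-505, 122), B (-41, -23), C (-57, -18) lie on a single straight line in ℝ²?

Yes

AB = (464, -145), AC = (448, -140).
det[AB; AC] = (464)(-140) − (-145)(448) = 0.
The determinant is zero, so the points are collinear.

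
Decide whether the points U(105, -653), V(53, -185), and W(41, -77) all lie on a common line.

Yes

UV = (-52, 468), UW = (-64, 576).
Checking proportionality: UW = 16/13·UV, so the vectors are parallel and the points are collinear.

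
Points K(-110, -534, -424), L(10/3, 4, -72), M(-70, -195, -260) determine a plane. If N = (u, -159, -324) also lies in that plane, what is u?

-110

A normal to the plane is n = KL × KM = (-31096, -13520/3, 16900).
N lies in the plane iff n · KN = 0.
This gives (-31096)u + (-3420560) = 0, so u = -110.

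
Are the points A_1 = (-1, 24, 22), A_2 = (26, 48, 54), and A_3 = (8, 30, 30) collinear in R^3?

No

A_1A_2 = (27, 24, 32), A_1A_3 = (9, 6, 8).
A_1A_2 × A_1A_3 = (0, 72, -54).
The cross product is nonzero, so the points do not lie on one line.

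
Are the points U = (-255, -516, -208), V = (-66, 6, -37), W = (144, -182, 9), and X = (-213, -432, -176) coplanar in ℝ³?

The four points are coplanar iff the 3×3 determinant with rows UV, UW, UX is zero.
Rows: (189, 522, 171), (399, 334, 217), (42, 84, 32).
Expanding along the first row: (189)(-7540) − (522)(3654) + (171)(19488) = 0.
Zero determinant ⇒ coplanar.

Yes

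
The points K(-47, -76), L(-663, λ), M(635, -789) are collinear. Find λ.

Collinearity: (L − K) must be parallel to (M − K) = (682, -713).
Cross-multiplying the components: (λ − (-76))·(682) = (-616)·(-713).
Solving gives λ = 568.

568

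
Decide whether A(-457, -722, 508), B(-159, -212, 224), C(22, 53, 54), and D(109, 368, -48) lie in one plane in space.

No

A normal to the plane through A, B, C is n = AB × AC = (-11440, -744, -13340).
The plane has equation n·P = -1011472. For D: n·D = -880432.
-880432 ≠ -1011472, so D is off the plane.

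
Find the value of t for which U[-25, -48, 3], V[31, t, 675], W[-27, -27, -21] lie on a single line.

Direction UW = (-2, 21, -24). From the x-coordinate of V, the parameter along the line is τ = (31 − (-25))/(-2) = -28.
Then t = (-48) + (-28)·(21) = -636.

-636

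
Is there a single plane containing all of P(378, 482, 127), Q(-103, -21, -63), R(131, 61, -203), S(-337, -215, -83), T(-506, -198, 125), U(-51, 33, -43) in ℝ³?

No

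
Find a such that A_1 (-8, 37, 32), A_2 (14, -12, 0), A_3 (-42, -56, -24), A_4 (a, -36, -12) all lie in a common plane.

-34

Normal to plane A_1A_2A_3: n = (-232, 2320, -3712); plane equation n·P = -31088.
Requiring n·A_4 = -31088: (-232)a + (-38976) = -31088.
So a = -34.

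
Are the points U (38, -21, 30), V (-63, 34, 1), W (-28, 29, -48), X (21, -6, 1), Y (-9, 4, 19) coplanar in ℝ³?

Yes

The plane through U, V, W has normal n = UV × UW = (-2840, -5964, -1420) and equation n·P = -25276.
Checking the remaining points: n·X = -25276, n·Y = -25276.
All equal -25276, so all 5 points lie in one plane.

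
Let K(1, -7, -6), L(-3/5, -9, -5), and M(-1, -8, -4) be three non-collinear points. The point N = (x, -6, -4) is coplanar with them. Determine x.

A normal to the plane is n = KL × KM = (-3, 6/5, -12/5).
N lies in the plane iff n · KN = 0.
This gives (-3)x + (-3/5) = 0, so x = -1/5.

-1/5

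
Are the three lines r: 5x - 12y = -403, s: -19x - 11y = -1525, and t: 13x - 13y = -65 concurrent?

Yes

Lines aᵢx + bᵢy = cᵢ with pairwise distinct directions are concurrent exactly when det[aᵢ bᵢ cᵢ] = 0.
Here the determinant is 0.
It vanishes, so the lines are concurrent at (49, 54).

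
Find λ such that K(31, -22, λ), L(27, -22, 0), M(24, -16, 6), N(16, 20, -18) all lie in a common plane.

Coplanarity ⇔ det[KL; KM; KN] = 0.
Expanding, this is linear in λ: (60)λ + (1440) = 0.
So λ = -24.

-24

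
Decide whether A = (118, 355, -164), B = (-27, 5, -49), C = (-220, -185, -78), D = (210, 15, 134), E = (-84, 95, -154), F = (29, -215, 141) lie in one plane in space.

Yes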